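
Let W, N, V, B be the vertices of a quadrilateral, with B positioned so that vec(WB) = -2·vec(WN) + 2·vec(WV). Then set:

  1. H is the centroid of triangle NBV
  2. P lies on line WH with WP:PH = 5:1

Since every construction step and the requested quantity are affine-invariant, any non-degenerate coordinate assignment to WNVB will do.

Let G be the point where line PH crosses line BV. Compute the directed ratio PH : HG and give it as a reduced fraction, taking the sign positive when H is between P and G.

Set W = (0, 0), N = (1, 0), V = (0, 1), B = (-2, 2); any affine frame gives the same invariant.
1. H is the centroid of triangle NBV ⇒ H = (-1/3, 1)
2. P lies on line WH with WP:PH = 5:1 ⇒ P = (-5/18, 5/6)
line PH meets BV at G = (-2/5, 6/5)
H = P + t·(G−P) with t = 5/11, so PH:HG = 5/11:6/11

PH:HG = 5/6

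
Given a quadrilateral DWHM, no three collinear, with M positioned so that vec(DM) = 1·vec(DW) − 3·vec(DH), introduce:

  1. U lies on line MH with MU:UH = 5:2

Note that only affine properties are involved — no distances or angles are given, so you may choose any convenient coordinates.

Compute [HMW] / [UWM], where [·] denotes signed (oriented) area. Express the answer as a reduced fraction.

[HMW]:[UWM] = -7/5

Choose coordinates D = (0, 0), W = (1, 0), H = (0, 1), M = (1, -3).
1. U lies on line MH with MU:UH = 5:2 ⇒ U = (2/7, -1/7)
2·[HMW] = 3, 2·[UWM] = -15/7
[HMW]:[UWM] = 3:-15/7 = -7/5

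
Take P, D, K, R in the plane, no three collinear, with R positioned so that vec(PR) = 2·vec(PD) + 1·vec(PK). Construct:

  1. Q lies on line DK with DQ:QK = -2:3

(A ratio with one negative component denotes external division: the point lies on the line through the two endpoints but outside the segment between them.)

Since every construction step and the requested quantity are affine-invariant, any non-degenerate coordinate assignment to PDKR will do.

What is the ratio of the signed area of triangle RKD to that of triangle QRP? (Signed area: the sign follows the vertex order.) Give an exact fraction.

[RKD]:[QRP] = 2/7

Choose coordinates P = (0, 0), D = (1, 0), K = (0, 1), R = (2, 1).
1. Q lies on line DK with DQ:QK = -2:3 ⇒ Q = (3, -2)
2·[RKD] = 2, 2·[QRP] = 7
[RKD]:[QRP] = 2:7 = 2/7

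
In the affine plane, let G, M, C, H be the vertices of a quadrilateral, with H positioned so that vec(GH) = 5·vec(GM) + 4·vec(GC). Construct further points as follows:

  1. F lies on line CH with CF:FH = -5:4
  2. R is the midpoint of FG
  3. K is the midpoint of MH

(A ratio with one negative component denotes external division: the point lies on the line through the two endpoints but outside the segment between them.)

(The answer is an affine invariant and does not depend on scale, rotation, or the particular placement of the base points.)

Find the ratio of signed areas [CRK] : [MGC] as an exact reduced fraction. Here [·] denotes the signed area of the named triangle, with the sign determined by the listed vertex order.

[CRK]:[MGC] = 17/2

Set G = (0, 0), M = (1, 0), C = (0, 1), H = (5, 4); any affine frame gives the same invariant.
1. F lies on line CH with CF:FH = -5:4 ⇒ F = (25, 16)
2. R is the midpoint of FG ⇒ R = (25/2, 8)
3. K is the midpoint of MH ⇒ K = (3, 2)
2·[CRK] = -17/2, 2·[MGC] = -1
[CRK]:[MGC] = -17/2:-1 = 17/2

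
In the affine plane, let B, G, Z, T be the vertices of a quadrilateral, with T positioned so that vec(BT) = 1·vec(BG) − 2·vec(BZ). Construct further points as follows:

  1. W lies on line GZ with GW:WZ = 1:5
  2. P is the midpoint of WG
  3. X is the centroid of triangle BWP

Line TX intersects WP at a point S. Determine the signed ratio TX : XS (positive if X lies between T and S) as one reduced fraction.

Choose coordinates B = (0, 0), G = (1, 0), Z = (0, 1), T = (1, -2).
1. W lies on line GZ with GW:WZ = 1:5 ⇒ W = (5/6, 1/6)
2. P is the midpoint of WG ⇒ P = (11/12, 1/12)
3. X is the centroid of triangle BWP ⇒ X = (7/12, 1/12)
line TX meets WP at S = (1/2, 1/2)
X = T + t·(S−T) with t = 5/6, so TX:XS = 5/6:1/6

TX:XS = 5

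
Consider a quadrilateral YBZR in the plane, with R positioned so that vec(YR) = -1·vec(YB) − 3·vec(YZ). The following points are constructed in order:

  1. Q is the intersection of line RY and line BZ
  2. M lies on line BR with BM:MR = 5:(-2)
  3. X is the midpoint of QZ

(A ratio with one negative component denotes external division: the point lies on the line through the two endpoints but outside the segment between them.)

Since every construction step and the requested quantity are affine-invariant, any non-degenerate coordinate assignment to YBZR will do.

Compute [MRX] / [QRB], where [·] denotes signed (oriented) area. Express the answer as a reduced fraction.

Assign Y = (0, 0), B = (1, 0), Z = (0, 1), R = (-1, -3) — the answer is frame-independent, so this choice is without loss of generality.
1. Q is the intersection of line RY and line BZ ⇒ Q = (1/4, 3/4)
2. M lies on line BR with BM:MR = 5:(-2) ⇒ M = (-7/3, -5)
3. X is the midpoint of QZ ⇒ X = (1/8, 7/8)
2·[MRX] = 35/12, 2·[QRB] = 15/4
[MRX]:[QRB] = 35/12:15/4 = 7/9

[MRX]:[QRB] = 7/9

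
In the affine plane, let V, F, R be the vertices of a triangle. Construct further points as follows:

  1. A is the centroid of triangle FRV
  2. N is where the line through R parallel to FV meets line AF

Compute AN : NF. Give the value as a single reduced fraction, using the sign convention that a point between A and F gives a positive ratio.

AN:NF = -2/3

Set V = (0, 0), F = (1, 0), R = (0, 1); any affine frame gives the same invariant.
1. A is the centroid of triangle FRV ⇒ A = (1/3, 1/3)
2. N is where the line through R parallel to FV meets line AF ⇒ N = (-1, 1)
N = A + t·(F−A) with t = -2, so AN:NF = t:(1−t) = -2:3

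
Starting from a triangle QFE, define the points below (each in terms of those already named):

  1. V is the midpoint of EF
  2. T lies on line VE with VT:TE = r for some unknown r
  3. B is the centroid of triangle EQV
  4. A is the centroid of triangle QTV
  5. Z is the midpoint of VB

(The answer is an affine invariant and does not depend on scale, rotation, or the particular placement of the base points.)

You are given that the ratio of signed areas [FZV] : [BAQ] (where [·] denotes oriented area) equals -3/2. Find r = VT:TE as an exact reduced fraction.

r = -3

Assign Q = (0, 0), F = (1, 0), E = (0, 1) — the answer is frame-independent, so this choice is without loss of generality.
1. V is the midpoint of EF ⇒ V = (1/2, 1/2)
2. With VT:TE = r, write λ = r/(r+1) so T = V + λ·(E−V); T is affine-linear in λ
3. B is the centroid of triangle EQV ⇒ B = (1/6, 1/2)
4. A is the centroid of triangle QTV ⇒ A is an affine combination of earlier points and hence also affine-linear in λ
5. Z is the midpoint of VB ⇒ Z = (1/3, 1/2)
Every point depending on T is an affine combination of T and λ-independent points, so each such coordinate is linear in λ; the λ² term in each signed area is a multiple of (E−V)×(E−V) = 0, so 2·[FZV] and 2·[BAQ] are each linear in λ. Evaluating at λ=0 and λ=1:
  2·[FZV] = -1/12,   2·[BAQ] = 1/9·λ − 1/9
So [FZV]:[BAQ] = (-1/12) / (1/9·λ − 1/9). Setting this equal to -3/2:
  -1/12 = -3/2·(1/9·λ − 1/9)  ⇒  λ = 3/2
Then r = λ/(1−λ) = (3/2)/(-1/2) = -3. Check: with r = -3, T = (-1/4, 5/4) and [FZV]:[BAQ] = -3/2 as required.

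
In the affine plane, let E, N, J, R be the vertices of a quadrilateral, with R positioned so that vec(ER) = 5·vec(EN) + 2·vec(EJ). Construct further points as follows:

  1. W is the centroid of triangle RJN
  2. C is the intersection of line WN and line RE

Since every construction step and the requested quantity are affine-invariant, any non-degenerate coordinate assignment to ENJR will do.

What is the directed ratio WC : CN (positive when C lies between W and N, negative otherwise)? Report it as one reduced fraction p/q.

WC:CN = 1/2

Assign E = (0, 0), N = (1, 0), J = (0, 1), R = (5, 2) — the answer is frame-independent, so this choice is without loss of generality.
1. W is the centroid of triangle RJN ⇒ W = (2, 1)
2. C is the intersection of line WN and line RE ⇒ C = (5/3, 2/3)
C = W + t·(N−W) with t = 1/3, so WC:CN = t:(1−t) = 1/3:2/3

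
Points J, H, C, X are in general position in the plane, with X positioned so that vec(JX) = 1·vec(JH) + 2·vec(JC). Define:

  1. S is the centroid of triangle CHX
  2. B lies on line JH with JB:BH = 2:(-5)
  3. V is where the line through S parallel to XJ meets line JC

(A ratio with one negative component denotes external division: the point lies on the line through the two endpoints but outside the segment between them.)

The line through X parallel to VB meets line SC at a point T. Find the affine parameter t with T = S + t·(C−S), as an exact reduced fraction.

Work in coordinates with J = (0, 0), H = (1, 0), C = (0, 1), X = (1, 2).
1. S is the centroid of triangle CHX ⇒ S = (2/3, 1)
2. B lies on line JH with JB:BH = 2:(-5) ⇒ B = (-2/3, 0)
3. V is where the line through S parallel to XJ meets line JC ⇒ V = (0, -1/3)
through X parallel to VB: direction (-2/3, 1/3); meets SC at T = (3, 1)
T = S + t·(C−S) with t = -7/2

t = -7/2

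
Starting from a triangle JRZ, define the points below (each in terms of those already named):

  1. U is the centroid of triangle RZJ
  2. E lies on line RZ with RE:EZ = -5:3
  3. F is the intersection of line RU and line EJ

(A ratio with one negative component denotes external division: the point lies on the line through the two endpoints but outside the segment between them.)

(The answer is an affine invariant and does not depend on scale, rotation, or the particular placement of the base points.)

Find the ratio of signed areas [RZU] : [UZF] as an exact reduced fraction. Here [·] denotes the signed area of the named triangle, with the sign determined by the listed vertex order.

[RZU]:[UZF] = 7/8

Choose coordinates J = (0, 0), R = (1, 0), Z = (0, 1).
1. U is the centroid of triangle RZJ ⇒ U = (1/3, 1/3)
2. E lies on line RZ with RE:EZ = -5:3 ⇒ E = (-3/2, 5/2)
3. F is the intersection of line RU and line EJ ⇒ F = (-3/7, 5/7)
2·[RZU] = 1/3, 2·[UZF] = 8/21
[RZU]:[UZF] = 1/3:8/21 = 7/8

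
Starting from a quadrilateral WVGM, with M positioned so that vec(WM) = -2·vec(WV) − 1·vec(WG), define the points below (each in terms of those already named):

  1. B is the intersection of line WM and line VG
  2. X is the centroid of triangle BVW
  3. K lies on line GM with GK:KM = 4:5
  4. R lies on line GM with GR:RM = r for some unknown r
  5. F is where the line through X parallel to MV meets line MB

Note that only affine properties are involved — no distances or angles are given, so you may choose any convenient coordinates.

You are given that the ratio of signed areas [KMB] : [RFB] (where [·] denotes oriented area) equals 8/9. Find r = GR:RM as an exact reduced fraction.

r = -1/3

Assign W = (0, 0), V = (1, 0), G = (0, 1), M = (-2, -1) — the answer is frame-independent, so this choice is without loss of generality.
1. B is the intersection of line WM and line VG ⇒ B = (2/3, 1/3)
2. X is the centroid of triangle BVW ⇒ X = (5/9, 1/9)
3. K lies on line GM with GK:KM = 4:5 ⇒ K = (-8/9, 1/9)
4. With GR:RM = r, write λ = r/(r+1) so R = G + λ·(M−G); R is affine-linear in λ
5. F is where the line through X parallel to MV meets line MB ⇒ F = (-4/9, -2/9)
Every point depending on R is an affine combination of R and λ-independent points, so each such coordinate is linear in λ; the λ² term in each signed area is a multiple of (M−G)×(M−G) = 0, so 2·[KMB] and 2·[RFB] are each linear in λ. Evaluating at λ=0 and λ=1:
  2·[KMB] = 40/27,   2·[RFB] = -10/9·λ + 10/9
So [KMB]:[RFB] = (40/27) / (-10/9·λ + 10/9). Setting this equal to 8/9:
  40/27 = 8/9·(-10/9·λ + 10/9)  ⇒  λ = -1/2
Then r = λ/(1−λ) = (-1/2)/(3/2) = -1/3. Check: with r = -1/3, R = (1, 2) and [KMB]:[RFB] = 8/9 as required.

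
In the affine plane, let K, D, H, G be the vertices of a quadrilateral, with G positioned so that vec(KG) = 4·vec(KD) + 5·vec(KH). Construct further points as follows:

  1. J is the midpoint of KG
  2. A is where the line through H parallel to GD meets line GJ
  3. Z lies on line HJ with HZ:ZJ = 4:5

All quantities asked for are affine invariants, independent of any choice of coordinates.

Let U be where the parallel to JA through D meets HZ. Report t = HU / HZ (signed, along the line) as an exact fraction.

t = 81/16

Assign K = (0, 0), D = (1, 0), H = (0, 1), G = (4, 5) — the answer is frame-independent, so this choice is without loss of generality.
1. J is the midpoint of KG ⇒ J = (2, 5/2)
2. A is where the line through H parallel to GD meets line GJ ⇒ A = (-12/5, -3)
3. Z lies on line HJ with HZ:ZJ = 4:5 ⇒ Z = (8/9, 5/3)
through D parallel to JA: direction (-22/5, -11/2); meets HZ at U = (9/2, 35/8)
U = H + t·(Z−H) with t = 81/16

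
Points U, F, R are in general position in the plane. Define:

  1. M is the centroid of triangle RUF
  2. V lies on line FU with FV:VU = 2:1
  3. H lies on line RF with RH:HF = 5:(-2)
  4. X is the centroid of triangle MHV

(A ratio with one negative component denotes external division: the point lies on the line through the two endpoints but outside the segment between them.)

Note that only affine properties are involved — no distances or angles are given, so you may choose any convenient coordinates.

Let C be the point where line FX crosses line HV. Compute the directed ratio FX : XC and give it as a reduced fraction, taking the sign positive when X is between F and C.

FX:XC = 2

Assign U = (0, 0), F = (1, 0), R = (0, 1) — the answer is frame-independent, so this choice is without loss of generality.
1. M is the centroid of triangle RUF ⇒ M = (1/3, 1/3)
2. V lies on line FU with FV:VU = 2:1 ⇒ V = (1/3, 0)
3. H lies on line RF with RH:HF = 5:(-2) ⇒ H = (5/3, -2/3)
4. X is the centroid of triangle MHV ⇒ X = (7/9, -1/9)
line FX meets HV at C = (2/3, -1/6)
X = F + t·(C−F) with t = 2/3, so FX:XC = 2/3:1/3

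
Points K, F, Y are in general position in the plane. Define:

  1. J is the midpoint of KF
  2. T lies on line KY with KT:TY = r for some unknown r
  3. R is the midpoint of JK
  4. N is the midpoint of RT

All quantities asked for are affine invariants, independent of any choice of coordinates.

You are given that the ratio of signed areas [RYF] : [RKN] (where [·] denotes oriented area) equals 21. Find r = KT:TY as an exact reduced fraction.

Set K = (0, 0), F = (1, 0), Y = (0, 1); any affine frame gives the same invariant.
1. J is the midpoint of KF ⇒ J = (1/2, 0)
2. With KT:TY = r, write λ = r/(r+1) so T = K + λ·(Y−K); T is affine-linear in λ
3. R is the midpoint of JK ⇒ R = (1/4, 0)
4. N is the midpoint of RT ⇒ N is an affine combination of earlier points and hence also affine-linear in λ
Every point depending on T is an affine combination of T and λ-independent points, so each such coordinate is linear in λ; the λ² term in each signed area is a multiple of (Y−K)×(Y−K) = 0, so 2·[RYF] and 2·[RKN] are each linear in λ. Evaluating at λ=0 and λ=1:
  2·[RYF] = -3/4,   2·[RKN] = -1/8·λ
So [RYF]:[RKN] = (-3/4) / (-1/8·λ). Setting this equal to 21:
  -3/4 = 21·(-1/8·λ)  ⇒  λ = 2/7
Then r = λ/(1−λ) = (2/7)/(5/7) = 2/5. Check: with r = 2/5, T = (0, 2/7) and [RYF]:[RKN] = 21 as required.

r = 2/5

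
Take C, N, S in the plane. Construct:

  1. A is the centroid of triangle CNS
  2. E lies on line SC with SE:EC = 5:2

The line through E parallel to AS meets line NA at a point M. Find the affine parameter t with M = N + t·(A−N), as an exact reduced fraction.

t = 12/7

Set C = (0, 0), N = (1, 0), S = (0, 1); any affine frame gives the same invariant.
1. A is the centroid of triangle CNS ⇒ A = (1/3, 1/3)
2. E lies on line SC with SE:EC = 5:2 ⇒ E = (0, 2/7)
through E parallel to AS: direction (-1/3, 2/3); meets NA at M = (-1/7, 4/7)
M = N + t·(A−N) with t = 12/7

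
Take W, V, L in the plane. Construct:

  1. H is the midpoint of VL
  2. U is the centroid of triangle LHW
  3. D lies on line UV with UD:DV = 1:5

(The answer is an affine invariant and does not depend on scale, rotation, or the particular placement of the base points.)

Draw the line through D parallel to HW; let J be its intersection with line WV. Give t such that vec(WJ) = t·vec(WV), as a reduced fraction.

t = -1/9

Assign W = (0, 0), V = (1, 0), L = (0, 1) — the answer is frame-independent, so this choice is without loss of generality.
1. H is the midpoint of VL ⇒ H = (1/2, 1/2)
2. U is the centroid of triangle LHW ⇒ U = (1/6, 1/2)
3. D lies on line UV with UD:DV = 1:5 ⇒ D = (11/36, 5/12)
through D parallel to HW: direction (-1/2, -1/2); meets WV at J = (-1/9, 0)
J = W + t·(V−W) with t = -1/9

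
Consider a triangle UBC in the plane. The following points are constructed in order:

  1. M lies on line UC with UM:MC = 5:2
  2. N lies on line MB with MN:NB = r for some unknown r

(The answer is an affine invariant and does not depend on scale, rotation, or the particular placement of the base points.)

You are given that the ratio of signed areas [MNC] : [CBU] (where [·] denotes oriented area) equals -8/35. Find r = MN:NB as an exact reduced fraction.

r = 4

Work in coordinates with U = (0, 0), B = (1, 0), C = (0, 1).
1. M lies on line UC with UM:MC = 5:2 ⇒ M = (0, 5/7)
2. With MN:NB = r, write λ = r/(r+1) so N = M + λ·(B−M); N is affine-linear in λ
Every point depending on N is an affine combination of N and λ-independent points, so each such coordinate is linear in λ; the λ² term in each signed area is a multiple of (B−M)×(B−M) = 0, so 2·[MNC] and 2·[CBU] are each linear in λ. Evaluating at λ=0 and λ=1:
  2·[MNC] = 2/7·λ,   2·[CBU] = -1
So [MNC]:[CBU] = (2/7·λ) / (-1). Setting this equal to -8/35:
  2/7·λ = -8/35·(-1)  ⇒  λ = 4/5
Then r = λ/(1−λ) = (4/5)/(1/5) = 4. Check: with r = 4, N = (4/5, 1/7) and [MNC]:[CBU] = -8/35 as required.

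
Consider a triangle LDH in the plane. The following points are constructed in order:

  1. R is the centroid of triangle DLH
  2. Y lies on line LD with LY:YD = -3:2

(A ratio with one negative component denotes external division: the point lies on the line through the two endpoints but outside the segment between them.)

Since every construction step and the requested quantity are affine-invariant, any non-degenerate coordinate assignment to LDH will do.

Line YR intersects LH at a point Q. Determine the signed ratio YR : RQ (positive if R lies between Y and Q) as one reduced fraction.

YR:RQ = 8

Choose coordinates L = (0, 0), D = (1, 0), H = (0, 1).
1. R is the centroid of triangle DLH ⇒ R = (1/3, 1/3)
2. Y lies on line LD with LY:YD = -3:2 ⇒ Y = (3, 0)
line YR meets LH at Q = (0, 3/8)
R = Y + t·(Q−Y) with t = 8/9, so YR:RQ = 8/9:1/9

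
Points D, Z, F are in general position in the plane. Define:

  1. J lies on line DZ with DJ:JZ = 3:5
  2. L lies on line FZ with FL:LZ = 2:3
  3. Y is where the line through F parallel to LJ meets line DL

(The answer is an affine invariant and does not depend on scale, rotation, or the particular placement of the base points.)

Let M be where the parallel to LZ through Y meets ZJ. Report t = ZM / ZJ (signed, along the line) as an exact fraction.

Set D = (0, 0), Z = (1, 0), F = (0, 1); any affine frame gives the same invariant.
1. J lies on line DZ with DJ:JZ = 3:5 ⇒ J = (3/8, 0)
2. L lies on line FZ with FL:LZ = 2:3 ⇒ L = (2/5, 3/5)
3. Y is where the line through F parallel to LJ meets line DL ⇒ Y = (-2/45, -1/15)
through Y parallel to LZ: direction (3/5, -3/5); meets ZJ at M = (-1/9, 0)
M = Z + t·(J−Z) with t = 16/9

t = 16/9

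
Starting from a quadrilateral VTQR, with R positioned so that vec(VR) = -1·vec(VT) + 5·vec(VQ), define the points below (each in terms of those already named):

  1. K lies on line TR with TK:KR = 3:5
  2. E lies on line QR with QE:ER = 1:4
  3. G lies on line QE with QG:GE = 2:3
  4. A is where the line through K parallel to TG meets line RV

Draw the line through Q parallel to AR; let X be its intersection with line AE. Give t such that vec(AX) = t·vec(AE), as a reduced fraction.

t = 5/4

Set V = (0, 0), T = (1, 0), Q = (0, 1), R = (-1, 5); any affine frame gives the same invariant.
1. K lies on line TR with TK:KR = 3:5 ⇒ K = (1/4, 15/8)
2. E lies on line QR with QE:ER = 1:4 ⇒ E = (-1/5, 9/5)
3. G lies on line QE with QG:GE = 2:3 ⇒ G = (-2/25, 33/25)
4. A is where the line through K parallel to TG meets line RV ⇒ A = (-157/272, 785/272)
through Q parallel to AR: direction (-115/272, 575/272); meets AE at X = (-115/1088, 1663/1088)
X = A + t·(E−A) with t = 5/4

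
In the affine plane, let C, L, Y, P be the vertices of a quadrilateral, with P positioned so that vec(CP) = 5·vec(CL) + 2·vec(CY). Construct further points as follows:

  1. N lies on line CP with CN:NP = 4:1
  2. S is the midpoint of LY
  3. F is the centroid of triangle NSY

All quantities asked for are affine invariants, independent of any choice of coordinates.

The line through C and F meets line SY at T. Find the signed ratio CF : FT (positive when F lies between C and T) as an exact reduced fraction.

Assign C = (0, 0), L = (1, 0), Y = (0, 1), P = (5, 2) — the answer is frame-independent, so this choice is without loss of generality.
1. N lies on line CP with CN:NP = 4:1 ⇒ N = (4, 8/5)
2. S is the midpoint of LY ⇒ S = (1/2, 1/2)
3. F is the centroid of triangle NSY ⇒ F = (3/2, 31/30)
line CF meets SY at T = (45/76, 31/76)
F = C + t·(T−C) with t = 38/15, so CF:FT = 38/15:-23/15

CF:FT = -38/23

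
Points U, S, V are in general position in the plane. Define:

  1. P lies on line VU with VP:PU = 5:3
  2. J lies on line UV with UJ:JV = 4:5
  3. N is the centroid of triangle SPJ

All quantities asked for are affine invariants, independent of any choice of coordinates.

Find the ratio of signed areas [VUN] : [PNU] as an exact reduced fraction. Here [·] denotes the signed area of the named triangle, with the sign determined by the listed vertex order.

Set U = (0, 0), S = (1, 0), V = (0, 1); any affine frame gives the same invariant.
1. P lies on line VU with VP:PU = 5:3 ⇒ P = (0, 3/8)
2. J lies on line UV with UJ:JV = 4:5 ⇒ J = (0, 4/9)
3. N is the centroid of triangle SPJ ⇒ N = (1/3, 59/216)
2·[VUN] = 1/3, 2·[PNU] = -1/8
[VUN]:[PNU] = 1/3:-1/8 = -8/3

[VUN]:[PNU] = -8/3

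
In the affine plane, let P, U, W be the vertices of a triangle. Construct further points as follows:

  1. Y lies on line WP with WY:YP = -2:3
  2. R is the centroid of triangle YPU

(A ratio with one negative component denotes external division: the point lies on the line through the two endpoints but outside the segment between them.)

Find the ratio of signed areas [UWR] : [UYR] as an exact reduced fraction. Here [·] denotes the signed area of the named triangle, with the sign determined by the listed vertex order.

[UWR]:[UYR] = -1/3

Work in coordinates with P = (0, 0), U = (1, 0), W = (0, 1).
1. Y lies on line WP with WY:YP = -2:3 ⇒ Y = (0, 3)
2. R is the centroid of triangle YPU ⇒ R = (1/3, 1)
2·[UWR] = -1/3, 2·[UYR] = 1
[UWR]:[UYR] = -1/3:1 = -1/3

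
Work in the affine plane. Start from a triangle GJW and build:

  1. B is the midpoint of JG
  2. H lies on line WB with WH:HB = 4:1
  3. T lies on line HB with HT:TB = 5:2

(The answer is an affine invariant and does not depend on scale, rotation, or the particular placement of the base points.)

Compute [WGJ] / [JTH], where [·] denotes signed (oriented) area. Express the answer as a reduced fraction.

[WGJ]:[JTH] = -14

Set G = (0, 0), J = (1, 0), W = (0, 1); any affine frame gives the same invariant.
1. B is the midpoint of JG ⇒ B = (1/2, 0)
2. H lies on line WB with WH:HB = 4:1 ⇒ H = (2/5, 1/5)
3. T lies on line HB with HT:TB = 5:2 ⇒ T = (33/70, 2/35)
2·[WGJ] = 1, 2·[JTH] = -1/14
[WGJ]:[JTH] = 1:-1/14 = -14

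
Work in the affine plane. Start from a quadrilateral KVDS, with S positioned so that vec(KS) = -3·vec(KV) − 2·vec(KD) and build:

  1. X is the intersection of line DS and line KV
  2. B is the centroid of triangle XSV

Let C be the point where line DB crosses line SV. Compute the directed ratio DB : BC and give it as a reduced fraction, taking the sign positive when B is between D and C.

Set K = (0, 0), V = (1, 0), D = (0, 1), S = (-3, -2); any affine frame gives the same invariant.
1. X is the intersection of line DS and line KV ⇒ X = (-1, 0)
2. B is the centroid of triangle XSV ⇒ B = (-1, -2/3)
line DB meets SV at C = (-9/7, -8/7)
B = D + t·(C−D) with t = 7/9, so DB:BC = 7/9:2/9

DB:BC = 7/2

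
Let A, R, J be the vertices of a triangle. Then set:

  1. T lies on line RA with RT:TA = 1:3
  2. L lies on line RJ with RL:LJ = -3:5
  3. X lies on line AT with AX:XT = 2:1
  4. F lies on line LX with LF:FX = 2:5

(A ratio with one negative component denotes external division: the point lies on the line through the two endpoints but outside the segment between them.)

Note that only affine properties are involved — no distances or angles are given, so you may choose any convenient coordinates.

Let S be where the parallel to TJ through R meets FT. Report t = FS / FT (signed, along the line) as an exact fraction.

Choose coordinates A = (0, 0), R = (1, 0), J = (0, 1).
1. T lies on line RA with RT:TA = 1:3 ⇒ T = (3/4, 0)
2. L lies on line RJ with RL:LJ = -3:5 ⇒ L = (5/2, -3/2)
3. X lies on line AT with AX:XT = 2:1 ⇒ X = (1/2, 0)
4. F lies on line LX with LF:FX = 2:5 ⇒ F = (27/14, -15/14)
through R parallel to TJ: direction (-3/4, 1); meets FT at S = (43/28, -5/7)
S = F + t·(T−F) with t = 1/3

t = 1/3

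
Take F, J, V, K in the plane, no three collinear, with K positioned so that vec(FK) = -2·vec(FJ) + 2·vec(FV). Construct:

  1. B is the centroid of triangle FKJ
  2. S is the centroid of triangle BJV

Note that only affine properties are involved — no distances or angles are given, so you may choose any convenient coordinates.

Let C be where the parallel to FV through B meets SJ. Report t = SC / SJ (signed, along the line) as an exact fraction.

Assign F = (0, 0), J = (1, 0), V = (0, 1), K = (-2, 2) — the answer is frame-independent, so this choice is without loss of generality.
1. B is the centroid of triangle FKJ ⇒ B = (-1/3, 2/3)
2. S is the centroid of triangle BJV ⇒ S = (2/9, 5/9)
through B parallel to FV: direction (0, 1); meets SJ at C = (-1/3, 20/21)
C = S + t·(J−S) with t = -5/7

t = -5/7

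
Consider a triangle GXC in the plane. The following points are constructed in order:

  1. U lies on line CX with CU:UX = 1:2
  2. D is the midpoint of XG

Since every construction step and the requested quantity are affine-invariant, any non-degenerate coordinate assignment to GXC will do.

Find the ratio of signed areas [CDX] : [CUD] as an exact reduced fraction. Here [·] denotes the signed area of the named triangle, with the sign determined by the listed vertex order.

[CDX]:[CUD] = -3

Choose coordinates G = (0, 0), X = (1, 0), C = (0, 1).
1. U lies on line CX with CU:UX = 1:2 ⇒ U = (1/3, 2/3)
2. D is the midpoint of XG ⇒ D = (1/2, 0)
2·[CDX] = 1/2, 2·[CUD] = -1/6
[CDX]:[CUD] = 1/2:-1/6 = -3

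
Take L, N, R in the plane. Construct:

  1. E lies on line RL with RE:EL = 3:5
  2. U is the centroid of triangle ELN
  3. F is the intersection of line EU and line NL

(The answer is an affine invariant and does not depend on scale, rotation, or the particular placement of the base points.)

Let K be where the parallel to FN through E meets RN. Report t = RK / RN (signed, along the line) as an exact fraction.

Set L = (0, 0), N = (1, 0), R = (0, 1); any affine frame gives the same invariant.
1. E lies on line RL with RE:EL = 3:5 ⇒ E = (0, 5/8)
2. U is the centroid of triangle ELN ⇒ U = (1/3, 5/24)
3. F is the intersection of line EU and line NL ⇒ F = (1/2, 0)
through E parallel to FN: direction (1/2, 0); meets RN at K = (3/8, 5/8)
K = R + t·(N−R) with t = 3/8

t = 3/8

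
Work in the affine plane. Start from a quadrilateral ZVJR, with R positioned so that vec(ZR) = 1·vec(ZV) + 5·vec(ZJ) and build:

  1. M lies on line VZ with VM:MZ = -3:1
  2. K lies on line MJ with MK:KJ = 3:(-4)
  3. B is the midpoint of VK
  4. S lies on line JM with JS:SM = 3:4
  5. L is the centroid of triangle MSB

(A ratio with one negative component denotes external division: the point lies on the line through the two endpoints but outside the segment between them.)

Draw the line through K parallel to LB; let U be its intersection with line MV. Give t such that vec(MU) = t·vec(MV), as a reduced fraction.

t = -21/25

Work in coordinates with Z = (0, 0), V = (1, 0), J = (0, 1), R = (1, 5).
1. M lies on line VZ with VM:MZ = -3:1 ⇒ M = (-1/2, 0)
2. K lies on line MJ with MK:KJ = 3:(-4) ⇒ K = (-2, -3)
3. B is the midpoint of VK ⇒ B = (-1/2, -3/2)
4. S lies on line JM with JS:SM = 3:4 ⇒ S = (-3/14, 4/7)
5. L is the centroid of triangle MSB ⇒ L = (-17/42, -13/42)
through K parallel to LB: direction (-2/21, -25/21); meets MV at U = (-44/25, 0)
U = M + t·(V−M) with t = -21/25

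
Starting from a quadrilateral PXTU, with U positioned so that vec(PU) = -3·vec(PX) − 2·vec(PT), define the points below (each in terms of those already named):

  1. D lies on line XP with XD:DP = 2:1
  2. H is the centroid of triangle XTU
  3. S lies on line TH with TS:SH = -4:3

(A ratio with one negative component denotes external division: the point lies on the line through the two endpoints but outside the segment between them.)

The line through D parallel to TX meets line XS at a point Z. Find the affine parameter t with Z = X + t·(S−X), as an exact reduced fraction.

Assign P = (0, 0), X = (1, 0), T = (0, 1), U = (-3, -2) — the answer is frame-independent, so this choice is without loss of generality.
1. D lies on line XP with XD:DP = 2:1 ⇒ D = (1/3, 0)
2. H is the centroid of triangle XTU ⇒ H = (-2/3, -1/3)
3. S lies on line TH with TS:SH = -4:3 ⇒ S = (-8/3, -13/3)
through D parallel to TX: direction (1, -1); meets XS at Z = (25/36, -13/36)
Z = X + t·(S−X) with t = 1/12

t = 1/12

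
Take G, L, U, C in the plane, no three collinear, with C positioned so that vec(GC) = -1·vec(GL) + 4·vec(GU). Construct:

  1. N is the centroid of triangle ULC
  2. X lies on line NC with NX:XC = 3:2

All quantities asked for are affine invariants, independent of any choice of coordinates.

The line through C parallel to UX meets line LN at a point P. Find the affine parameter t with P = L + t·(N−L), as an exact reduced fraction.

t = 13/8

Assign G = (0, 0), L = (1, 0), U = (0, 1), C = (-1, 4) — the answer is frame-independent, so this choice is without loss of generality.
1. N is the centroid of triangle ULC ⇒ N = (0, 5/3)
2. X lies on line NC with NX:XC = 3:2 ⇒ X = (-3/5, 46/15)
through C parallel to UX: direction (-3/5, 31/15); meets LN at P = (-5/8, 65/24)
P = L + t·(N−L) with t = 13/8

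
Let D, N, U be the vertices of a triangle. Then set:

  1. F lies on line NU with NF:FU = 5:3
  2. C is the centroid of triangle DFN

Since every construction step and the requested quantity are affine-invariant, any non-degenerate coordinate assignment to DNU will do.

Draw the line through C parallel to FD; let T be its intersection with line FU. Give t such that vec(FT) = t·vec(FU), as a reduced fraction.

Assign D = (0, 0), N = (1, 0), U = (0, 1) — the answer is frame-independent, so this choice is without loss of generality.
1. F lies on line NU with NF:FU = 5:3 ⇒ F = (3/8, 5/8)
2. C is the centroid of triangle DFN ⇒ C = (11/24, 5/24)
through C parallel to FD: direction (-3/8, -5/8); meets FU at T = (7/12, 5/12)
T = F + t·(U−F) with t = -5/9

t = -5/9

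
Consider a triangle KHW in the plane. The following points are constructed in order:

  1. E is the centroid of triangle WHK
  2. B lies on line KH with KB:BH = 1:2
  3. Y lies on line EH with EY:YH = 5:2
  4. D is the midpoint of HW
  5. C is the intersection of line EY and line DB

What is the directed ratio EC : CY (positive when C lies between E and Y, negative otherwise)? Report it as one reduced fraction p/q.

Choose coordinates K = (0, 0), H = (1, 0), W = (0, 1).
1. E is the centroid of triangle WHK ⇒ E = (1/3, 1/3)
2. B lies on line KH with KB:BH = 1:2 ⇒ B = (1/3, 0)
3. Y lies on line EH with EY:YH = 5:2 ⇒ Y = (17/21, 2/21)
4. D is the midpoint of HW ⇒ D = (1/2, 1/2)
5. C is the intersection of line EY and line DB ⇒ C = (3/7, 2/7)
C = E + t·(Y−E) with t = 1/5, so EC:CY = t:(1−t) = 1/5:4/5

EC:CY = 1/4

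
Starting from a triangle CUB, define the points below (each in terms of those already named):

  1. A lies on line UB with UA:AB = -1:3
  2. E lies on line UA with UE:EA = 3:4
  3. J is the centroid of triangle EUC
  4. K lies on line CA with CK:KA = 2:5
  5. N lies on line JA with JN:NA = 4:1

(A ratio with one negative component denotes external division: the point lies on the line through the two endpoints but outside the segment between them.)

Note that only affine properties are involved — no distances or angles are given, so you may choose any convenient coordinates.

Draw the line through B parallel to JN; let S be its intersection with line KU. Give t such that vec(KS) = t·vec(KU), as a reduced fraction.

Set C = (0, 0), U = (1, 0), B = (0, 1); any affine frame gives the same invariant.
1. A lies on line UB with UA:AB = -1:3 ⇒ A = (3/2, -1/2)
2. E lies on line UA with UE:EA = 3:4 ⇒ E = (17/14, -3/14)
3. J is the centroid of triangle EUC ⇒ J = (31/42, -1/14)
4. K lies on line CA with CK:KA = 2:5 ⇒ K = (3/7, -1/7)
5. N lies on line JA with JN:NA = 4:1 ⇒ N = (283/210, -29/70)
through B parallel to JN: direction (64/105, -12/35); meets KU at S = (20/13, 7/52)
S = K + t·(U−K) with t = 101/52

t = 101/52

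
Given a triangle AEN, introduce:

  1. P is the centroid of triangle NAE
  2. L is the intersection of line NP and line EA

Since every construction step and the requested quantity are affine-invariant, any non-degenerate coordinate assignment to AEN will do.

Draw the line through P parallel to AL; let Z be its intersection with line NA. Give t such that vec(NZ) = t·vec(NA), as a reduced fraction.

t = 2/3

Choose coordinates A = (0, 0), E = (1, 0), N = (0, 1).
1. P is the centroid of triangle NAE ⇒ P = (1/3, 1/3)
2. L is the intersection of line NP and line EA ⇒ L = (1/2, 0)
through P parallel to AL: direction (1/2, 0); meets NA at Z = (0, 1/3)
Z = N + t·(A−N) with t = 2/3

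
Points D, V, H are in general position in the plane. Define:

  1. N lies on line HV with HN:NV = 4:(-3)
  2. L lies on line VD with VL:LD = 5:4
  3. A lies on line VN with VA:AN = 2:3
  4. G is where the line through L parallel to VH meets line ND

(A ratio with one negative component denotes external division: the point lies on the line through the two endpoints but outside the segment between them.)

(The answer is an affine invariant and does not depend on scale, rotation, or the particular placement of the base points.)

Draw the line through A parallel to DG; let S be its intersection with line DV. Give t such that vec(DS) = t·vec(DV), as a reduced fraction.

t = 3/5

Set D = (0, 0), V = (1, 0), H = (0, 1); any affine frame gives the same invariant.
1. N lies on line HV with HN:NV = 4:(-3) ⇒ N = (4, -3)
2. L lies on line VD with VL:LD = 5:4 ⇒ L = (4/9, 0)
3. A lies on line VN with VA:AN = 2:3 ⇒ A = (11/5, -6/5)
4. G is where the line through L parallel to VH meets line ND ⇒ G = (16/9, -4/3)
through A parallel to DG: direction (16/9, -4/3); meets DV at S = (3/5, 0)
S = D + t·(V−D) with t = 3/5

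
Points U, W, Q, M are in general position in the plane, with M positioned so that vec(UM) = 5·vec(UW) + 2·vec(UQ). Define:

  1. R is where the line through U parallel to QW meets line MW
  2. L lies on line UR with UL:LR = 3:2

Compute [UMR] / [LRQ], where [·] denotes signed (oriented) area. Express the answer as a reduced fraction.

[UMR]:[LRQ] = -35/2

Choose coordinates U = (0, 0), W = (1, 0), Q = (0, 1), M = (5, 2).
1. R is where the line through U parallel to QW meets line MW ⇒ R = (1/3, -1/3)
2. L lies on line UR with UL:LR = 3:2 ⇒ L = (1/5, -1/5)
2·[UMR] = -7/3, 2·[LRQ] = 2/15
[UMR]:[LRQ] = -7/3:2/15 = -35/2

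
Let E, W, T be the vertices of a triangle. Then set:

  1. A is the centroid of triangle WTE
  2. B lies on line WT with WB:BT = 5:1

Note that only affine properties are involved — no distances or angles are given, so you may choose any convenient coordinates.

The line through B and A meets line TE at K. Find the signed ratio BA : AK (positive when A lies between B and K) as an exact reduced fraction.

BA:AK = -1/2

Choose coordinates E = (0, 0), W = (1, 0), T = (0, 1).
1. A is the centroid of triangle WTE ⇒ A = (1/3, 1/3)
2. B lies on line WT with WB:BT = 5:1 ⇒ B = (1/6, 5/6)
line BA meets TE at K = (0, 4/3)
A = B + t·(K−B) with t = -1, so BA:AK = -1:2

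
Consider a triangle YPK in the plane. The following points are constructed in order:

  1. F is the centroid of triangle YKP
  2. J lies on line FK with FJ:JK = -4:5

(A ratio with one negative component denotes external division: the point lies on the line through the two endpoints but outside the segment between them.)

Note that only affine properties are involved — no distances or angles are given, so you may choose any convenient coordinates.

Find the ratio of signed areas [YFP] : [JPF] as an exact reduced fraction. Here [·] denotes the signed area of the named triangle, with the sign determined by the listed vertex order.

Work in coordinates with Y = (0, 0), P = (1, 0), K = (0, 1).
1. F is the centroid of triangle YKP ⇒ F = (1/3, 1/3)
2. J lies on line FK with FJ:JK = -4:5 ⇒ J = (5/3, -7/3)
2·[YFP] = -1/3, 2·[JPF] = 4/3
[YFP]:[JPF] = -1/3:4/3 = -1/4

[YFP]:[JPF] = -1/4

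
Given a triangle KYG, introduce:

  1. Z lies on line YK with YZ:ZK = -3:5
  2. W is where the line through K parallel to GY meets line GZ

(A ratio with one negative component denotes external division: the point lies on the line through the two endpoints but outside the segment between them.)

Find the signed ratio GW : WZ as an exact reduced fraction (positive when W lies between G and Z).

GW:WZ = -2/5

Set K = (0, 0), Y = (1, 0), G = (0, 1); any affine frame gives the same invariant.
1. Z lies on line YK with YZ:ZK = -3:5 ⇒ Z = (5/2, 0)
2. W is where the line through K parallel to GY meets line GZ ⇒ W = (-5/3, 5/3)
W = G + t·(Z−G) with t = -2/3, so GW:WZ = t:(1−t) = -2/3:5/3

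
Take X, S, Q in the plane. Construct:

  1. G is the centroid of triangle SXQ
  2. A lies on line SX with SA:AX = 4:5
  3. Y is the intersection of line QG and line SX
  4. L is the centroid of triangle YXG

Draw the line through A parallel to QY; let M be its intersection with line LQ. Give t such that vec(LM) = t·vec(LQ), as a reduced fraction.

t = 4/3

Set X = (0, 0), S = (1, 0), Q = (0, 1); any affine frame gives the same invariant.
1. G is the centroid of triangle SXQ ⇒ G = (1/3, 1/3)
2. A lies on line SX with SA:AX = 4:5 ⇒ A = (5/9, 0)
3. Y is the intersection of line QG and line SX ⇒ Y = (1/2, 0)
4. L is the centroid of triangle YXG ⇒ L = (5/18, 1/9)
through A parallel to QY: direction (1/2, -1); meets LQ at M = (-5/54, 35/27)
M = L + t·(Q−L) with t = 4/3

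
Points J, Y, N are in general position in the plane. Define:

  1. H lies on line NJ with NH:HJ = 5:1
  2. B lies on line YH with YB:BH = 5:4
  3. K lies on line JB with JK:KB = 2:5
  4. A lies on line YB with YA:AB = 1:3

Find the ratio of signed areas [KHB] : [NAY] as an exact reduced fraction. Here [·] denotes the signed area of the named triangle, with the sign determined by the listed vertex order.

[KHB]:[NAY] = -16/35

Work in coordinates with J = (0, 0), Y = (1, 0), N = (0, 1).
1. H lies on line NJ with NH:HJ = 5:1 ⇒ H = (0, 1/6)
2. B lies on line YH with YB:BH = 5:4 ⇒ B = (4/9, 5/54)
3. K lies on line JB with JK:KB = 2:5 ⇒ K = (8/63, 5/189)
4. A lies on line YB with YA:AB = 1:3 ⇒ A = (31/36, 5/216)
2·[KHB] = -10/189, 2·[NAY] = 25/216
[KHB]:[NAY] = -10/189:25/216 = -16/35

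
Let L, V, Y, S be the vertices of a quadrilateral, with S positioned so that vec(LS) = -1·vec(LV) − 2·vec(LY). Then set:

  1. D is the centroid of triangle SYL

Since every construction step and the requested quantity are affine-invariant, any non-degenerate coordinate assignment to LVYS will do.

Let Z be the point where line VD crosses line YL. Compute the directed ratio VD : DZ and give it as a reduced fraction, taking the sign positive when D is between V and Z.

VD:DZ = -4

Set L = (0, 0), V = (1, 0), Y = (0, 1), S = (-1, -2); any affine frame gives the same invariant.
1. D is the centroid of triangle SYL ⇒ D = (-1/3, -1/3)
line VD meets YL at Z = (0, -1/4)
D = V + t·(Z−V) with t = 4/3, so VD:DZ = 4/3:-1/3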